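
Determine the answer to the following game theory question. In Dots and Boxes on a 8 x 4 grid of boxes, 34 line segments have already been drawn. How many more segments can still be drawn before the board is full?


Grid: 8 x 4 boxes, i.e. 9 rows and 5 columns of dots.
Horizontal edges: (rows + 1) * cols = 9 * 4 = 36
Vertical edges: rows * (cols + 1) = 8 * 5 = 40
Total edges: 36 + 40 = 76
Edges drawn: 34
Remaining: 76 - 34 = 42

42


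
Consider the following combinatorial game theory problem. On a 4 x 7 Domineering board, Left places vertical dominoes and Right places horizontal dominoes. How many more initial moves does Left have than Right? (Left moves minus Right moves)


Board is 4 x 7 (rows x cols).
Left (vertical) placements: (rows-1) * cols = 3 * 7 = 21
Right (horizontal) placements: rows * (cols-1) = 4 * 6 = 24
Advantage = Left - Right = 21 - 24 = -3

-3


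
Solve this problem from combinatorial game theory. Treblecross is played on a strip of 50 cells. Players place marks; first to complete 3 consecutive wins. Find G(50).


Treblecross: place X on empty cells; 3-in-a-row wins.
Playing within two cells of an existing X lets the opponent win at once, so sensible play treats the cells i-2..i+2 around each X as dead. The player left with no safe cell loses, so this is a normal-play take-away game on strips of safe cells.
Placing X at cell i (0-indexed) of a strip of k safe cells leaves independent strips of sizes max(0, i-2) and max(0, k-i-3). Hence G(k) = mex{ G(max(0,i-2)) XOR G(max(0,k-i-3)) : 0 <= i < k }, with G(0) = 0.
G(1): splits (0,0):0^0=0 -> mex({0}) = 1
G(2): splits (0,0):0^0=0 -> mex({0}) = 1
G(3): splits (0,0):0^0=0 -> mex({0}) = 1
G(4): splits (0,1):0^1=1 (0,0):0^0=0 -> mex({0, 1}) = 2
G(5): splits (0,2):0^1=1 (0,1):0^1=1 (0,0):0^0=0 -> mex({0, 1}) = 2
G(6) = mex({1}) = 0
G(7) = mex({0, 1, 2}) = 3
G(8) = mex({0, 1, 2}) = 3
G(9) = mex({0, 2}) = 1
G(10) = mex({0, 2, 3}) = 1
G(11) = mex({0, 3}) = 1
G(12) = mex({1, 3}) = 0
G(13) = mex({0, 1, 2, 3}) = 4
G(14) = mex({0, 1, 2}) = 3
G(15) = mex({0, 1, 2}) = 3
G(16) = mex({0, 1, 2, 4}) = 3
G(17) = mex({0, 1, 3, 4}) = 2
G(18) = mex({0, 1, 3, 4}) = 2
G(19) = mex({0, 1, 3, 5}) = 2
G(20) = mex({0, 1, 2, 3, 5}) = 4
G(21) = mex({0, 1, 2, 3, 5}) = 4
G(22) = mex({1, 2, 6}) = 0
G(23) = mex({0, 1, 2, 3, 4, 6}) = 5
G(24) = mex({0, 1, 2, 3, 4}) = 5
G(25) = mex({0, 1, 3, 4, 7}) = 2
G(26) = mex({0, 1, 3, 4, 5, 7}) = 2
G(27) = mex({0, 1, 3, 5}) = 2
G(28) = mex({0, 1, 2, 5}) = 3
G(29) = mex({0, 1, 2, 4, 5, 6}) = 3
G(30) = mex({1, 2, 4, 6}) = 0
G(31) = mex({0, 1, 2, 3, 4, 6}) = 5
G(32) = mex({1, 2, 3, 4, 7}) = 0
G(33) = mex({0, 3, 7}) = 1
G(34) = mex({0, 2, 3, 5, 7}) = 1
G(35) = mex({0, 2, 3, 5, 6}) = 1
G(36) = mex({0, 1, 2, 5, 6}) = 3
G(37) = mex({0, 1, 2, 4, 5, 6}) = 3
G(38) = mex({0, 1, 2, 4}) = 3
G(39) = mex({0, 1, 2, 3, 4, 7}) = 5
G(40) = mex({0, 1, 2, 3, 4, 5, 7}) = 6
G(41) = mex({0, 1, 2, 3, 5, 7}) = 4
G(42) = mex({0, 1, 2, 3, 5, 6, 7}) = 4
G(43) = mex({0, 2, 3, 5, 6}) = 1
G(44) = mex({1, 2, 3, 4, 5, 6}) = 0
G(45) = mex({0, 1, 2, 3, 4, 6, 7}) = 5
G(46) = mex({0, 1, 2, 3, 4, 7}) = 5
G(47) = mex({0, 1, 2, 3, 4, 5, 7}) = 6
G(48) = mex({0, 1, 2, 3, 4, 5, 7}) = 6
G(49) = mex({0, 1, 3, 4, 5, 7}) = 2
G(50) = mex({0, 1, 2, 3, 4, 5, 6}) = 7
Therefore G(50) = 7.

7


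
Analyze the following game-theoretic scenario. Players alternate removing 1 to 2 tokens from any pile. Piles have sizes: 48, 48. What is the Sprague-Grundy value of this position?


Subtraction set: {1, 2}
For this subtraction set, G(n) = n mod 3 (period = max + 1 = 3).
Pile 1 (size 48): G(48) = 48 mod 3 = 0
Pile 2 (size 48): G(48) = 48 mod 3 = 0
Total Grundy value = XOR of all: 0 XOR 0 = 0

0


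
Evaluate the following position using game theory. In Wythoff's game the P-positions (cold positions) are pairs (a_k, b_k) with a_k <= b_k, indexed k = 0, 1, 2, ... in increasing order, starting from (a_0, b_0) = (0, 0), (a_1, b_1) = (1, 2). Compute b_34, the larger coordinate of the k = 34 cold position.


By Wythoff's theorem, a_k = floor(k * phi) and b_k = floor(k * phi^2) = a_k + k, where phi = (1 + sqrt(5))/2 is the golden ratio.
phi = (1 + sqrt(5))/2 = 1.618034
phi^2 = phi + 1 = 2.618034
k = 34
k * phi^2 = 34 * 2.618034 = 89.013156
b_34 = floor(k * phi^2) = 89 (check: a_34 + k = 55 + 34 = 89)

89


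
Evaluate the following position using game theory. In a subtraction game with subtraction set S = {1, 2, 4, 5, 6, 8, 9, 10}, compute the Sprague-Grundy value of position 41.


The subtraction set is S = {1, 2, 4, 5, 6, 8, 9, 10}.
G(k) = mex{ G(k - s) : s in S, s <= k }. We compute iteratively: G(0) = 0.
G(1) = mex({0}) = 1
G(2) = mex({0, 1}) = 2
G(3) = mex({1, 2}) = 0
G(4) = mex({0, 2}) = 1
G(5) = mex({0, 1}) = 2
G(6) = mex({0, 1, 2}) = 3
G(7) = mex({0, 1, 2, 3}) = 4
G(8) = mex({0, 1, 2, 3, 4}) = 5
G(9) = mex({0, 1, 2, 4, 5}) = 3
G(10) = mex({0, 1, 2, 3, 5}) = 4
G(11) = mex({0, 1, 2, 3, 4}) = 5
G(12) = mex({0, 1, 2, 3, 4, 5}) = 6
G(13) = mex({0, 1, 2, 3, 4, 5, 6}) = 7
G(14) = mex({1, 2, 3, 4, 5, 6, 7}) = 0
G(15) = mex({0, 2, 3, 4, 5, 7}) = 1
G(16) = mex({0, 1, 3, 4, 5, 6}) = 2
G(17) = mex({1, 2, 3, 4, 5, 6, 7}) = 0
G(18) = mex({0, 2, 3, 4, 5, 6, 7}) = 1
G(19) = mex({0, 1, 3, 4, 5, 7}) = 2
G(20) = mex({0, 1, 2, 4, 5, 6}) = 3
G(21) = mex({0, 1, 2, 3, 5, 6, 7}) = 4
G(22) = mex({0, 1, 2, 3, 4, 6, 7}) = 5
G(23) = mex({0, 1, 2, 4, 5, 7}) = 3
Observe that G(14)..G(23) = 0, 1, 2, 0, 1, 2, 3, 4, 5, 3 repeats G(0)..G(9) = 0, 1, 2, 0, 1, 2, 3, 4, 5, 3.
For k >= max(S) = 10, G(k) is determined by the previous 10 values G(k-10)..G(k-1); a window of 10 consecutive values has recurred shifted by 14, so by induction G(k + 14) = G(k) for all k >= 0: the sequence is periodic from the start with period 14.
One period: G(0..13) = 0, 1, 2, 0, 1, 2, 3, 4, 5, 3, 4, 5, 6, 7.
41 mod 14 = 13, so G(41) = G(13) = 7.

7


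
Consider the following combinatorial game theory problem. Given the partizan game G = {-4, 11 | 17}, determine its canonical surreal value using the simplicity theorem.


Left options: {-4, 11}, max = 11
Right options: {17}, min = 17
All options are numbers and max(Left) < min(Right), so by the simplicity theorem the value is the simplest (earliest-born) number strictly between 11 and 17.
Integers 12 through 16 all lie strictly between 11 and 17.
Among integers, the simplest (lowest birthday = smallest |n|; 0 is born on day 0, +-n on day n) is 12.
No non-integer in the interval can be simpler: if x is a non-integer in the interval, then floor(x) or ceil(x) also lies in the interval (the interval contains an integer), and both are proper prefixes of x's sign expansion, i.e. born earlier. So the game value is 12.
Game value = 12

12


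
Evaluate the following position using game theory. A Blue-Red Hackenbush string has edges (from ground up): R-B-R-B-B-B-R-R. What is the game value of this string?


Edges (from ground): R-B-R-B-B-B-R-R
By Berlekamp's sign-expansion rule, a Blue-Red Hackenbush stalk has the value of the surreal number whose sign sequence is the edge sequence with B -> + and R -> -.
Sign sequence: -+-+++--
Trace the sign expansion in the surreal number tree, starting from 0:
Edge 1: R (sign -) -> bounds (-inf, 0), value = -1
Edge 2: B (sign +) -> bounds (-1, 0), value = -1/2
Edge 3: R (sign -) -> bounds (-1, -1/2), value = -3/4
Edge 4: B (sign +) -> bounds (-3/4, -1/2), value = -5/8
Edge 5: B (sign +) -> bounds (-5/8, -1/2), value = -9/16
Edge 6: B (sign +) -> bounds (-9/16, -1/2), value = -17/32
Edge 7: R (sign -) -> bounds (-9/16, -17/32), value = -35/64
Edge 8: R (sign -) -> bounds (-9/16, -35/64), value = -71/128
Game value = -71/128

-71/128


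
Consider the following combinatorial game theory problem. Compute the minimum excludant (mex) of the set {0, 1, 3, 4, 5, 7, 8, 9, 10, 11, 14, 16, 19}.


Set = {0, 1, 3, 4, 5, 7, 8, 9, 10, 11, 14, 16, 19}
0 is in the set.
1 is in the set.
2 is NOT in the set. This is the mex.
mex = 2

2


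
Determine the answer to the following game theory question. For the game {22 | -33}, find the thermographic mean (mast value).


Game = {22 | -33}, a switch {a | b} with numbers a > b.
Its thermograph has left wall a - t and right wall b + t, which meet at t = (a - b)/2, where both equal (a + b)/2. So the mast (mean value) is at (a + b)/2.
Mean = (22 + (-33))/2 = -11/2 = -11/2

-11/2


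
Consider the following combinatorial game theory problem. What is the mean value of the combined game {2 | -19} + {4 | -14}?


G1 = {2 | -19}, G2 = {4 | -14}
Each is a switch {a | b} with numbers a > b; its mean value is (a + b)/2, and mean value is additive over game sums: m(G1 + G2) = m(G1) + m(G2).
Mean of G1 = (2 + (-19))/2 = -17/2 = -17/2
Mean of G2 = (4 + (-14))/2 = -10/2 = -5
Mean of G1 + G2 = -17/2 + -5 = -27/2

-27/2


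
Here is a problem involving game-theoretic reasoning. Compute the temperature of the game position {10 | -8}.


The game is {10 | -8}, a switch {a | b} with numbers a > b.
Cooling {a | b} by t gives {a - t | b + t}, which stops being hot when a - t = b + t, i.e. at t = (a - b)/2. So the temperature of a switch is (a - b)/2.
Temperature = (Left option - Right option) / 2
= (10 - (-8)) / 2
= 18 / 2
= 9

9


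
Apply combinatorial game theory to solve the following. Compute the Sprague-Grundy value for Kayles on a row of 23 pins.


Kayles: a move removes 1 or 2 adjacent pins from a contiguous row.
Removing pins from a row of k leaves two independent rows (a, b) with a + b = k - 1 (one pin) or a + b = k - 2 (two pins); an end removal gives a = 0.
By Sprague-Grundy, G(k) = mex{ G(a) XOR G(b) } over all these splits. G(0) = 0.
G(1): splits (0,0):0^0=0 -> mex({0}) = 1
G(2): splits (0,1):0^1=1 (0,0):0^0=0 -> mex({0, 1}) = 2
G(3): splits (0,2):0^2=2 (1,1):1^1=0 (0,1):0^1=1 -> mex({0, 1, 2}) = 3
G(4): splits (0,3):0^3=3 (1,2):1^2=3 (0,2):0^2=2 (1,1):1^1=0 -> mex({0, 2, 3}) = 1
G(5): splits (0,4):0^1=1 (1,3):1^3=2 (2,2):2^2=0 (0,3):0^3=3 (1,2):1^2=3 -> mex({0, 1, 2, 3}) = 4
G(6) = mex({0, 1, 2, 4}) = 3
G(7) = mex({0, 1, 3, 4, 5}) = 2
G(8) = mex({0, 2, 3, 5, 6}) = 1
G(9) = mex({0, 1, 2, 3, 6, 7}) = 4
G(10) = mex({0, 1, 3, 4, 5, 7}) = 2
G(11) = mex({0, 1, 2, 3, 4, 5}) = 6
G(12) = mex({0, 1, 2, 3, 5, 6, 7}) = 4
G(13) = mex({0, 2, 3, 4, 6, 7}) = 1
G(14) = mex({0, 1, 4, 5, 6, 7}) = 2
G(15) = mex({0, 1, 2, 3, 4, 5, 6}) = 7
G(16) = mex({0, 2, 3, 5, 6, 7}) = 1
G(17) = mex({0, 1, 2, 3, 5, 6, 7}) = 4
G(18) = mex({0, 1, 2, 4, 5, 6}) = 3
G(19) = mex({0, 1, 3, 4, 5, 7}) = 2
G(20) = mex({0, 2, 3, 4, 5, 6, 7}) = 1
G(21) = mex({0, 1, 2, 3, 5, 6, 7}) = 4
G(22) = mex({0, 1, 2, 3, 4, 5, 7}) = 6
G(23) = mex({0, 1, 2, 3, 4, 5, 6}) = 7
Therefore G(23) = 7.

7


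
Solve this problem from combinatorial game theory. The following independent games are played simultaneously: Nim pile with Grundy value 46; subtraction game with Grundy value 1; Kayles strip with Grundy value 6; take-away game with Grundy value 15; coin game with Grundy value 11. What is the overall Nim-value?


By the Sprague-Grundy theorem, the Grundy value of a sum of games is the XOR of individual Grundy values.
Nim pile: Grundy value = 46. Running XOR: 0 XOR 46 = 46
subtraction game: Grundy value = 1. Running XOR: 46 XOR 1 = 47
Kayles strip: Grundy value = 6. Running XOR: 47 XOR 6 = 41
take-away game: Grundy value = 15. Running XOR: 41 XOR 15 = 38
coin game: Grundy value = 11. Running XOR: 38 XOR 11 = 45
The combined Grundy value is 45.

45


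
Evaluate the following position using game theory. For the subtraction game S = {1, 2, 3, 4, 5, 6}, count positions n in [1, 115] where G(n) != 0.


Subtraction set S = {1, 2, 3, 4, 5, 6}, so G(n) = n mod 7.
G(n) = 0 when n is a multiple of 7.
Multiples of 7 in [1, 115]: 16
N-positions (nonzero Grundy) = 115 - 16 = 99

99


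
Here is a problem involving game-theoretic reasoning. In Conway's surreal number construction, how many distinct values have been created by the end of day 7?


Day 0: {|} = 0 is born. Count = 1.
Day n: the number of surreal numbers born by day n is 2^(n+1) - 1.
By day 0: 2^1 - 1 = 1
By day 1: 2^2 - 1 = 3
By day 2: 2^3 - 1 = 7
By day 3: 2^4 - 1 = 15
By day 4: 2^5 - 1 = 31
By day 5: 2^6 - 1 = 63
By day 6: 2^7 - 1 = 127
By day 7: 2^8 - 1 = 255
By day 7: 255 surreal numbers.

255


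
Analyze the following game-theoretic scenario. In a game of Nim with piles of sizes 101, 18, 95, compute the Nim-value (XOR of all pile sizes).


We need the XOR (exclusive or) of all pile sizes.
After XOR-ing pile 1 (size 101): 0 XOR 101 = 101
After XOR-ing pile 2 (size 18): 101 XOR 18 = 119
After XOR-ing pile 3 (size 95): 119 XOR 95 = 40
The Nim-value of this position is 40.

40


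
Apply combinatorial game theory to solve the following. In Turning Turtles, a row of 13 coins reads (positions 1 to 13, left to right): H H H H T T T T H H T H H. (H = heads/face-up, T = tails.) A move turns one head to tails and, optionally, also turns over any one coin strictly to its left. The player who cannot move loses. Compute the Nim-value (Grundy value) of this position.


Coins: H H H H T T T T H H T H H
Key fact: a single head at position k behaves exactly like a Nim heap of size k (turning it to T and optionally flipping a coin at j < k corresponds to moving the heap from k to j, or to 0), and heads combine as a disjunctive sum (two heads at the same place would cancel, matching j XOR j = 0). So the Nim-value is the XOR of the 1-indexed positions of the heads.
Face-up positions (1-indexed): [1, 2, 3, 4, 9, 10, 12, 13]
XOR 0 with 1: 0 XOR 1 = 1
XOR 1 with 2: 1 XOR 2 = 3
XOR 3 with 3: 3 XOR 3 = 0
XOR 0 with 4: 0 XOR 4 = 4
XOR 4 with 9: 4 XOR 9 = 13
XOR 13 with 10: 13 XOR 10 = 7
XOR 7 with 12: 7 XOR 12 = 11
XOR 11 with 13: 11 XOR 13 = 6
Nim-value = 6

6


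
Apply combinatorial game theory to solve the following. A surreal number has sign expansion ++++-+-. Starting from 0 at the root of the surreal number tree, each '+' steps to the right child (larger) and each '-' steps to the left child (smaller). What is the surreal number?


Sign expansion: ++++-+-
Rule: track bounds (lo, hi), initially (-inf, +inf). On '+', the current value becomes lo and we move to the simplest number in (value, hi): value + 1 if hi = +inf, otherwise the midpoint (value + hi)/2. On '-', the current value becomes hi and we move to value - 1 if lo = -inf, otherwise the midpoint (lo + value)/2.
Start at 0.
Step 1: sign = +, move right. Bounds: (0, +inf). Value = 1
Step 2: sign = +, move right. Bounds: (1, +inf). Value = 2
Step 3: sign = +, move right. Bounds: (2, +inf). Value = 3
Step 4: sign = +, move right. Bounds: (3, +inf). Value = 4
Step 5: sign = -, move left. Bounds: (3, 4). Value = 7/2
Step 6: sign = +, move right. Bounds: (7/2, 4). Value = 15/4
Step 7: sign = -, move left. Bounds: (7/2, 15/4). Value = 29/8
The surreal number with sign expansion ++++-+- is 29/8.

29/8


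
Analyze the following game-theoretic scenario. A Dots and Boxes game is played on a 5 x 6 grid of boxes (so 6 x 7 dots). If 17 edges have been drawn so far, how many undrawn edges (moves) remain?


Grid: 5 x 6 boxes, i.e. 6 rows and 7 columns of dots.
Horizontal edges: (rows + 1) * cols = 6 * 6 = 36
Vertical edges: rows * (cols + 1) = 5 * 7 = 35
Total edges: 36 + 35 = 71
Edges drawn: 17
Remaining: 71 - 17 = 54

54


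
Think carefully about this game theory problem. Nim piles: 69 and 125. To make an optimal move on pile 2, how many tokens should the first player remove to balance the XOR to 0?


Piles: 69 and 125
Current XOR: 69 XOR 125 = 56 (non-zero, so this is an N-position).
To make the XOR zero, we need to find a move that balances the piles.
For pile 2 (size 125): target = 125 XOR 56 = 69
We reduce pile 2 from 125 to 69.
Tokens removed: 125 - 69 = 56
Verification: 69 XOR 69 = 0

56


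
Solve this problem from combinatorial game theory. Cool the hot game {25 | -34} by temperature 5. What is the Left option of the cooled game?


Original game: {25 | -34} (a switch {a | b} with a > b).
Cooling by t (for t below the temperature (a - b)/2 = 59/2) taxes each move by t: {a | b} cooled by t is {a - t | b + t}.
Cooling amount: t = 5
Cooled Left option: 25 - 5 = 20
Cooled Right option: -34 + 5 = -29
Cooled game: {20 | -29}
Left option = 20

20


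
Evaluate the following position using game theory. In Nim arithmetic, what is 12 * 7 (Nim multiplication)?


Nim multiplication is bilinear over XOR: (u XOR v) * w = (u*w) XOR (v*w).
So we split each operand into its bit components and XOR the pairwise Nim products.
12 = 4 + 8 (as XOR of powers of 2).
7 = 1 + 2 + 4 (as XOR of powers of 2).
Using the standard Nim-product table on single bits:
  2*2 = 3,   2*4 = 8,   2*8 = 12,
  4*4 = 6,   4*8 = 11,  8*8 = 13,
and  1*x = x (identity), k*l = l*k (commutative).
Pairwise Nim products:
  4 * 1 = 4
  4 * 2 = 8
  4 * 4 = 6
  8 * 1 = 8
  8 * 2 = 12
  8 * 4 = 11
XOR them: 4 XOR 8 XOR 6 XOR 8 XOR 12 XOR 11 = 5.
Result: 12 * 7 = 5 (in Nim).

5


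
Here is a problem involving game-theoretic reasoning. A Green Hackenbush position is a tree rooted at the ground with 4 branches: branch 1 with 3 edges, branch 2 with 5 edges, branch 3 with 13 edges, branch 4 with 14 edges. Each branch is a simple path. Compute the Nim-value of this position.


The tree has 4 branches from the ground vertex.
In Green Hackenbush, the Nim-value of a simple path of length k is k.
Branch 1: length 3, Nim-value = 3
Branch 2: length 5, Nim-value = 5
Branch 3: length 13, Nim-value = 13
Branch 4: length 14, Nim-value = 14
Total Nim-value = XOR of all branch values:
0 XOR 3 = 3
3 XOR 5 = 6
6 XOR 13 = 11
11 XOR 14 = 5
Nim-value of the tree = 5

5


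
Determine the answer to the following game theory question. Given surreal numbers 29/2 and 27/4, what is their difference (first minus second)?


x = 29/2, y = 27/4
Converting to common denominator: 4
x = 58/4, y = 27/4
x - y = 29/2 - 27/4 = 31/4

31/4


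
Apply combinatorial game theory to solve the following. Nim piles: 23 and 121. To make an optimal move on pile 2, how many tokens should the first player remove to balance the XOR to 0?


Piles: 23 and 121
Current XOR: 23 XOR 121 = 110 (non-zero, so this is an N-position).
To make the XOR zero, we need to find a move that balances the piles.
For pile 2 (size 121): target = 121 XOR 110 = 23
We reduce pile 2 from 121 to 23.
Tokens removed: 121 - 23 = 98
Verification: 23 XOR 23 = 0

98


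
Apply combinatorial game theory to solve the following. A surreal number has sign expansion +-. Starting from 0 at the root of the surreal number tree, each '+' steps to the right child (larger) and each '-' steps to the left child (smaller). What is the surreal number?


Sign expansion: +-
Rule: track bounds (lo, hi), initially (-inf, +inf). On '+', the current value becomes lo and we move to the simplest number in (value, hi): value + 1 if hi = +inf, otherwise the midpoint (value + hi)/2. On '-', the current value becomes hi and we move to value - 1 if lo = -inf, otherwise the midpoint (lo + value)/2.
Start at 0.
Step 1: sign = +, move right. Bounds: (0, +inf). Value = 1
Step 2: sign = -, move left. Bounds: (0, 1). Value = 1/2
The surreal number with sign expansion +- is 1/2.

1/2


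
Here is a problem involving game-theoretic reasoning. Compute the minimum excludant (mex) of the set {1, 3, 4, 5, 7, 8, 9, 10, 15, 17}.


Set = {1, 3, 4, 5, 7, 8, 9, 10, 15, 17}
0 is NOT in the set. This is the mex.
mex = 0

0


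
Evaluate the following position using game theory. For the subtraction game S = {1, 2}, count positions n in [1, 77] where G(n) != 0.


Subtraction set S = {1, 2}, so G(n) = n mod 3.
G(n) = 0 when n is a multiple of 3.
Multiples of 3 in [1, 77]: 25
N-positions (nonzero Grundy) = 77 - 25 = 52

52


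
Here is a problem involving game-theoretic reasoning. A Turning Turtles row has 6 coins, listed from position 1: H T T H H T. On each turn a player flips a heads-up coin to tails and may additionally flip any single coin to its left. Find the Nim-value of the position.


Coins: H T T H H T
Key fact: a single head at position k behaves exactly like a Nim heap of size k (turning it to T and optionally flipping a coin at j < k corresponds to moving the heap from k to j, or to 0), and heads combine as a disjunctive sum (two heads at the same place would cancel, matching j XOR j = 0). So the Nim-value is the XOR of the 1-indexed positions of the heads.
Face-up positions (1-indexed): [1, 4, 5]
XOR 0 with 1: 0 XOR 1 = 1
XOR 1 with 4: 1 XOR 4 = 5
XOR 5 with 5: 5 XOR 5 = 0
Nim-value = 0

0


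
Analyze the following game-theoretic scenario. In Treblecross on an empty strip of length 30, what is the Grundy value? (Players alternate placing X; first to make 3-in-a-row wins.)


Treblecross: place X on empty cells; 3-in-a-row wins.
Playing within two cells of an existing X lets the opponent win at once, so sensible play treats the cells i-2..i+2 around each X as dead. The player left with no safe cell loses, so this is a normal-play take-away game on strips of safe cells.
Placing X at cell i (0-indexed) of a strip of k safe cells leaves independent strips of sizes max(0, i-2) and max(0, k-i-3). Hence G(k) = mex{ G(max(0,i-2)) XOR G(max(0,k-i-3)) : 0 <= i < k }, with G(0) = 0.
G(1): splits (0,0):0^0=0 -> mex({0}) = 1
G(2): splits (0,0):0^0=0 -> mex({0}) = 1
G(3): splits (0,0):0^0=0 -> mex({0}) = 1
G(4): splits (0,1):0^1=1 (0,0):0^0=0 -> mex({0, 1}) = 2
G(5): splits (0,2):0^1=1 (0,1):0^1=1 (0,0):0^0=0 -> mex({0, 1}) = 2
G(6) = mex({1}) = 0
G(7) = mex({0, 1, 2}) = 3
G(8) = mex({0, 1, 2}) = 3
G(9) = mex({0, 2}) = 1
G(10) = mex({0, 2, 3}) = 1
G(11) = mex({0, 3}) = 1
G(12) = mex({1, 3}) = 0
G(13) = mex({0, 1, 2, 3}) = 4
G(14) = mex({0, 1, 2}) = 3
G(15) = mex({0, 1, 2}) = 3
G(16) = mex({0, 1, 2, 4}) = 3
G(17) = mex({0, 1, 3, 4}) = 2
G(18) = mex({0, 1, 3, 4}) = 2
G(19) = mex({0, 1, 3, 5}) = 2
G(20) = mex({0, 1, 2, 3, 5}) = 4
G(21) = mex({0, 1, 2, 3, 5}) = 4
G(22) = mex({1, 2, 6}) = 0
G(23) = mex({0, 1, 2, 3, 4, 6}) = 5
G(24) = mex({0, 1, 2, 3, 4}) = 5
G(25) = mex({0, 1, 3, 4, 7}) = 2
G(26) = mex({0, 1, 3, 4, 5, 7}) = 2
G(27) = mex({0, 1, 3, 5}) = 2
G(28) = mex({0, 1, 2, 5}) = 3
G(29) = mex({0, 1, 2, 4, 5, 6}) = 3
G(30) = mex({1, 2, 4, 6}) = 0
Therefore G(30) = 0.

0


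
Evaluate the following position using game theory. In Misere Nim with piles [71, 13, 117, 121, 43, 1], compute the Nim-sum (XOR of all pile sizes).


We need the XOR (exclusive or) of all pile sizes.
After XOR-ing pile 1 (size 71): 0 XOR 71 = 71
After XOR-ing pile 2 (size 13): 71 XOR 13 = 74
After XOR-ing pile 3 (size 117): 74 XOR 117 = 63
After XOR-ing pile 4 (size 121): 63 XOR 121 = 70
After XOR-ing pile 5 (size 43): 70 XOR 43 = 109
After XOR-ing pile 6 (size 1): 109 XOR 1 = 108
The Nim-value of this position is 108.

108


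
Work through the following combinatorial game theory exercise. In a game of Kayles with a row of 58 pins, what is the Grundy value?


Kayles: a move removes 1 or 2 adjacent pins from a contiguous row.
Removing pins from a row of k leaves two independent rows (a, b) with a + b = k - 1 (one pin) or a + b = k - 2 (two pins); an end removal gives a = 0.
By Sprague-Grundy, G(k) = mex{ G(a) XOR G(b) } over all these splits. G(0) = 0.
G(1): splits (0,0):0^0=0 -> mex({0}) = 1
G(2): splits (0,1):0^1=1 (0,0):0^0=0 -> mex({0, 1}) = 2
G(3): splits (0,2):0^2=2 (1,1):1^1=0 (0,1):0^1=1 -> mex({0, 1, 2}) = 3
G(4): splits (0,3):0^3=3 (1,2):1^2=3 (0,2):0^2=2 (1,1):1^1=0 -> mex({0, 2, 3}) = 1
G(5): splits (0,4):0^1=1 (1,3):1^3=2 (2,2):2^2=0 (0,3):0^3=3 (1,2):1^2=3 -> mex({0, 1, 2, 3}) = 4
G(6) = mex({0, 1, 2, 4}) = 3
G(7) = mex({0, 1, 3, 4, 5}) = 2
G(8) = mex({0, 2, 3, 5, 6}) = 1
G(9) = mex({0, 1, 2, 3, 6, 7}) = 4
G(10) = mex({0, 1, 3, 4, 5, 7}) = 2
G(11) = mex({0, 1, 2, 3, 4, 5}) = 6
G(12) = mex({0, 1, 2, 3, 5, 6, 7}) = 4
G(13) = mex({0, 2, 3, 4, 6, 7}) = 1
G(14) = mex({0, 1, 4, 5, 6, 7}) = 2
G(15) = mex({0, 1, 2, 3, 4, 5, 6}) = 7
G(16) = mex({0, 2, 3, 5, 6, 7}) = 1
G(17) = mex({0, 1, 2, 3, 5, 6, 7}) = 4
G(18) = mex({0, 1, 2, 4, 5, 6}) = 3
G(19) = mex({0, 1, 3, 4, 5, 7}) = 2
G(20) = mex({0, 2, 3, 4, 5, 6, 7}) = 1
G(21) = mex({0, 1, 2, 3, 5, 6, 7}) = 4
G(22) = mex({0, 1, 2, 3, 4, 5, 7}) = 6
G(23) = mex({0, 1, 2, 3, 4, 5, 6}) = 7
G(24) = mex({0, 1, 2, 3, 5, 6, 7}) = 4
G(25) = mex({0, 2, 3, 4, 6, 7}) = 1
G(26) = mex({0, 1, 3, 4, 5, 6, 7}) = 2
G(27) = mex({0, 1, 2, 3, 4, 5, 6, 7}) = 8
G(28) = mex({0, 1, 2, 3, 4, 6, 7, 8}) = 5
G(29) = mex({0, 1, 2, 3, 5, 6, 7, 8, 9}) = 4
G(30) = mex({0, 1, 2, 3, 4, 5, 6, 9, 10}) = 7
G(31) = mex({0, 1, 3, 4, 5, 7, 10, 11}) = 2
G(32) = mex({0, 2, 3, 4, 5, 6, 7, 9, 11}) = 1
G(33) = mex({0, 1, 2, 3, 4, 5, 6, 7, 9, 12}) = 8
G(34) = mex({0, 1, 2, 3, 4, 5, 7, 8, 11, 12}) = 6
G(35) = mex({0, 1, 2, 3, 4, 5, 6, 8, 9, 10, 11}) = 7
G(36) = mex({0, 1, 2, 3, 5, 6, 7, 9, 10}) = 4
G(37) = mex({0, 2, 3, 4, 6, 7, 9, 10, 11, 12}) = 1
G(38) = mex({0, 1, 3, 4, 5, 6, 7, 9, 10, 11, 12}) = 2
G(39) = mex({0, 1, 2, 4, 5, 6, 7, 9, 10, 12, 14}) = 3
G(40) = mex({0, 2, 3, 4, 6, 7, 11, 12, 14}) = 1
G(41) = mex({0, 1, 2, 3, 5, 6, 7, 9, 10, 11, 12}) = 4
G(42) = mex({0, 1, 2, 3, 4, 5, 6, 9, 10}) = 7
G(43) = mex({0, 1, 3, 4, 5, 7, 9, 10, 12, 15}) = 2
G(44) = mex({0, 2, 3, 4, 5, 6, 7, 9, 10, 12, 15}) = 1
G(45) = mex({0, 1, 2, 3, 4, 5, 6, 7, 9, 10, 12, 14}) = 8
G(46) = mex({0, 1, 3, 4, 5, 7, 8, 11, 12, 14}) = 2
G(47) = mex({0, 1, 2, 3, 4, 5, 6, 8, 9, 10, 11, 12}) = 7
G(48) = mex({0, 1, 2, 3, 5, 6, 7, 9, 10}) = 4
G(49) = mex({0, 2, 3, 4, 6, 7, 9, 10, 11, 12, 15}) = 1
G(50) = mex({0, 1, 4, 5, 6, 7, 9, 11, 12, 14, 15}) = 2
G(51) = mex({0, 1, 2, 3, 4, 5, 6, 7, 9, 12, 14, 15}) = 8
G(52) = mex({0, 2, 3, 4, 5, 6, 7, 8, 11, 12, 15}) = 1
G(53) = mex({0, 1, 2, 3, 5, 6, 7, 8, 9, 10, 11, 12}) = 4
G(54) = mex({0, 1, 2, 3, 4, 5, 6, 9, 10}) = 7
G(55) = mex({0, 1, 3, 4, 5, 7, 9, 10, 11, 12}) = 2
G(56) = mex({0, 2, 3, 4, 5, 6, 7, 9, 10, 11, 12, 13, 14}) = 1
G(57) = mex({0, 1, 2, 3, 5, 6, 7, 9, 10, 12, 13, 14, 15}) = 4
G(58) = mex({0, 1, 3, 4, 5, 7, 11, 12, 14, 15}) = 2
Therefore G(58) = 2.

2


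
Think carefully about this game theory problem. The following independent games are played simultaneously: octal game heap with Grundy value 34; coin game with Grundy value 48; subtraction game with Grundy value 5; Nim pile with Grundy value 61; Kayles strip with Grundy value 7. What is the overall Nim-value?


By the Sprague-Grundy theorem, the Grundy value of a sum of games is the XOR of individual Grundy values.
octal game heap: Grundy value = 34. Running XOR: 0 XOR 34 = 34
coin game: Grundy value = 48. Running XOR: 34 XOR 48 = 18
subtraction game: Grundy value = 5. Running XOR: 18 XOR 5 = 23
Nim pile: Grundy value = 61. Running XOR: 23 XOR 61 = 42
Kayles strip: Grundy value = 7. Running XOR: 42 XOR 7 = 45
The combined Grundy value is 45.

45


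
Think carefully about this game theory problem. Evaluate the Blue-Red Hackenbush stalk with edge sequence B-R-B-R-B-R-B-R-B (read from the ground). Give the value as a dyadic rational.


Edges (from ground): B-R-B-R-B-R-B-R-B
By Berlekamp's sign-expansion rule, a Blue-Red Hackenbush stalk has the value of the surreal number whose sign sequence is the edge sequence with B -> + and R -> -.
Sign sequence: +-+-+-+-+
Trace the sign expansion in the surreal number tree, starting from 0:
Edge 1: B (sign +) -> bounds (0, +inf), value = 1
Edge 2: R (sign -) -> bounds (0, 1), value = 1/2
Edge 3: B (sign +) -> bounds (1/2, 1), value = 3/4
Edge 4: R (sign -) -> bounds (1/2, 3/4), value = 5/8
Edge 5: B (sign +) -> bounds (5/8, 3/4), value = 11/16
Edge 6: R (sign -) -> bounds (5/8, 11/16), value = 21/32
Edge 7: B (sign +) -> bounds (21/32, 11/16), value = 43/64
Edge 8: R (sign -) -> bounds (21/32, 43/64), value = 85/128
Edge 9: B (sign +) -> bounds (85/128, 43/64), value = 171/256
Game value = 171/256

171/256


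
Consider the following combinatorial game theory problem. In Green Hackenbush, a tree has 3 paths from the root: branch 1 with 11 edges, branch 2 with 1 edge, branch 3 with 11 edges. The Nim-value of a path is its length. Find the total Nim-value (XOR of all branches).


The tree has 3 branches from the ground vertex.
In Green Hackenbush, the Nim-value of a simple path of length k is k.
Branch 1: length 11, Nim-value = 11
Branch 2: length 1, Nim-value = 1
Branch 3: length 11, Nim-value = 11
Total Nim-value = XOR of all branch values:
0 XOR 11 = 11
11 XOR 1 = 10
10 XOR 11 = 1
Nim-value of the tree = 1

1


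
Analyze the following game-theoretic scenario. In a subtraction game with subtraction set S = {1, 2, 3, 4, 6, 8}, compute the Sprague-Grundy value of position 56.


The subtraction set is S = {1, 2, 3, 4, 6, 8}.
G(k) = mex{ G(k - s) : s in S, s <= k }. We compute iteratively: G(0) = 0.
G(1) = mex({0}) = 1
G(2) = mex({0, 1}) = 2
G(3) = mex({0, 1, 2}) = 3
G(4) = mex({0, 1, 2, 3}) = 4
G(5) = mex({1, 2, 3, 4}) = 0
G(6) = mex({0, 2, 3, 4}) = 1
G(7) = mex({0, 1, 3, 4}) = 2
G(8) = mex({0, 1, 2, 4}) = 3
G(9) = mex({0, 1, 2, 3}) = 4
G(10) = mex({1, 2, 3, 4}) = 0
G(11) = mex({0, 2, 3, 4}) = 1
G(12) = mex({0, 1, 3, 4}) = 2
Observe that G(5)..G(12) = 0, 1, 2, 3, 4, 0, 1, 2 repeats G(0)..G(7) = 0, 1, 2, 3, 4, 0, 1, 2.
For k >= max(S) = 8, G(k) is determined by the previous 8 values G(k-8)..G(k-1); a window of 8 consecutive values has recurred shifted by 5, so by induction G(k + 5) = G(k) for all k >= 0: the sequence is periodic from the start with period 5.
One period: G(0..4) = 0, 1, 2, 3, 4.
56 mod 5 = 1, so G(56) = G(1) = 1.

1


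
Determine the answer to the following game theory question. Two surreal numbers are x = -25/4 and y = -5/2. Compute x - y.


x = -25/4, y = -5/2
Converting to common denominator: 4
x = -25/4, y = -10/4
x - y = -25/4 - -5/2 = -15/4

-15/4


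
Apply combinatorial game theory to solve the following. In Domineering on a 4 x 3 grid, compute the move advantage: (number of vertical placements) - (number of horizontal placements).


Board is 4 x 3 (rows x cols).
Left (vertical) placements: (rows-1) * cols = 3 * 3 = 9
Right (horizontal) placements: rows * (cols-1) = 4 * 2 = 8
Advantage = Left - Right = 9 - 8 = 1

1


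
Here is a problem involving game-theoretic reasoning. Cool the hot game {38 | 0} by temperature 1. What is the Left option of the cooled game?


Original game: {38 | 0} (a switch {a | b} with a > b).
Cooling by t (for t below the temperature (a - b)/2 = 19) taxes each move by t: {a | b} cooled by t is {a - t | b + t}.
Cooling amount: t = 1
Cooled Left option: 38 - 1 = 37
Cooled Right option: 0 + 1 = 1
Cooled game: {37 | 1}
Left option = 37

37


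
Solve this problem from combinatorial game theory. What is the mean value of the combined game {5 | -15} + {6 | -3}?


G1 = {5 | -15}, G2 = {6 | -3}
Each is a switch {a | b} with numbers a > b; its mean value is (a + b)/2, and mean value is additive over game sums: m(G1 + G2) = m(G1) + m(G2).
Mean of G1 = (5 + (-15))/2 = -10/2 = -5
Mean of G2 = (6 + (-3))/2 = 3/2 = 3/2
Mean of G1 + G2 = -5 + 3/2 = -7/2

-7/2


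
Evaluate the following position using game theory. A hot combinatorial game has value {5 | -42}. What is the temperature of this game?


The game is {5 | -42}, a switch {a | b} with numbers a > b.
Cooling {a | b} by t gives {a - t | b + t}, which stops being hot when a - t = b + t, i.e. at t = (a - b)/2. So the temperature of a switch is (a - b)/2.
Temperature = (Left option - Right option) / 2
= (5 - (-42)) / 2
= 47 / 2
= 47/2

47/2


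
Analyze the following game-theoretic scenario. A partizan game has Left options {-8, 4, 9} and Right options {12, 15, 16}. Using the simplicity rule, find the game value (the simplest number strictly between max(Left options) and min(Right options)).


Left options: {-8, 4, 9}, max = 9
Right options: {12, 15, 16}, min = 12
All options are numbers and max(Left) < min(Right), so by the simplicity theorem the value is the simplest (earliest-born) number strictly between 9 and 12.
Integers 10 through 11 all lie strictly between 9 and 12.
Among integers, the simplest (lowest birthday = smallest |n|; 0 is born on day 0, +-n on day n) is 10.
No non-integer in the interval can be simpler: if x is a non-integer in the interval, then floor(x) or ceil(x) also lies in the interval (the interval contains an integer), and both are proper prefixes of x's sign expansion, i.e. born earlier. So the game value is 10.
Game value = 10

10


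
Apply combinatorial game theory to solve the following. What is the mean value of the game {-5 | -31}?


Game = {-5 | -31}, a switch {a | b} with numbers a > b.
Its thermograph has left wall a - t and right wall b + t, which meet at t = (a - b)/2, where both equal (a + b)/2. So the mast (mean value) is at (a + b)/2.
Mean = (-5 + (-31))/2 = -36/2 = -18

-18


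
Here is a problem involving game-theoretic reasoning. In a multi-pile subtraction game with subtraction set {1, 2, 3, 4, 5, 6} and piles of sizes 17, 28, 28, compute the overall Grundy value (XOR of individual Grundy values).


Subtraction set: {1, 2, 3, 4, 5, 6}
For this subtraction set, G(n) = n mod 7 (period = max + 1 = 7).
Pile 1 (size 17): G(17) = 17 mod 7 = 3
Pile 2 (size 28): G(28) = 28 mod 7 = 0
Pile 3 (size 28): G(28) = 28 mod 7 = 0
Total Grundy value = XOR of all: 3 XOR 0 XOR 0 = 3

3


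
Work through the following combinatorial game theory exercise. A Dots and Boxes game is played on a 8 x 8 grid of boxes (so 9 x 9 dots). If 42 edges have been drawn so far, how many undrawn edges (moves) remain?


Grid: 8 x 8 boxes, i.e. 9 rows and 9 columns of dots.
Horizontal edges: (rows + 1) * cols = 9 * 8 = 72
Vertical edges: rows * (cols + 1) = 8 * 9 = 72
Total edges: 72 + 72 = 144
Edges drawn: 42
Remaining: 144 - 42 = 102

102


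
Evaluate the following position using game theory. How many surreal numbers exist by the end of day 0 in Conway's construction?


Day 0: {|} = 0 is born. Count = 1.
Day n: the number of surreal numbers born by day n is 2^(n+1) - 1.
By day 0: 2^1 - 1 = 1
By day 0: 1 surreal numbers.

1


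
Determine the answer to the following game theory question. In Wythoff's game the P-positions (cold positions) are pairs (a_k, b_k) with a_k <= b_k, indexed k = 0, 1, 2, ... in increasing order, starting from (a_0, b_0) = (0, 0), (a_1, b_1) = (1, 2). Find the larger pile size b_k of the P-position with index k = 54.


By Wythoff's theorem, a_k = floor(k * phi) and b_k = floor(k * phi^2) = a_k + k, where phi = (1 + sqrt(5))/2 is the golden ratio.
phi = (1 + sqrt(5))/2 = 1.618034
phi^2 = phi + 1 = 2.618034
k = 54
k * phi^2 = 54 * 2.618034 = 141.373835
b_54 = floor(k * phi^2) = 141 (check: a_54 + k = 87 + 54 = 141)

141


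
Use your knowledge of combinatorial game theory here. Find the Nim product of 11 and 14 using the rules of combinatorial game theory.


Nim multiplication is bilinear over XOR: (u XOR v) * w = (u*w) XOR (v*w).
So we split each operand into its bit components and XOR the pairwise Nim products.
11 = 1 + 2 + 8 (as XOR of powers of 2).
14 = 2 + 4 + 8 (as XOR of powers of 2).
Using the standard Nim-product table on single bits:
  2*2 = 3,   2*4 = 8,   2*8 = 12,
  4*4 = 6,   4*8 = 11,  8*8 = 13,
and  1*x = x (identity), k*l = l*k (commutative).
Pairwise Nim products:
  1 * 2 = 2
  1 * 4 = 4
  1 * 8 = 8
  2 * 2 = 3
  2 * 4 = 8
  2 * 8 = 12
  8 * 2 = 12
  8 * 4 = 11
  8 * 8 = 13
XOR them: 2 XOR 4 XOR 8 XOR 3 XOR 8 XOR 12 XOR 12 XOR 11 XOR 13 = 3.
Result: 11 * 14 = 3 (in Nim).

3


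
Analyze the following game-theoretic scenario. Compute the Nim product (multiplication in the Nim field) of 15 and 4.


Nim multiplication is bilinear over XOR: (u XOR v) * w = (u*w) XOR (v*w).
So we split each operand into its bit components and XOR the pairwise Nim products.
15 = 1 + 2 + 4 + 8 (as XOR of powers of 2).
4 = 4 (as XOR of powers of 2).
Using the standard Nim-product table on single bits:
  2*2 = 3,   2*4 = 8,   2*8 = 12,
  4*4 = 6,   4*8 = 11,  8*8 = 13,
and  1*x = x (identity), k*l = l*k (commutative).
Pairwise Nim products:
  1 * 4 = 4
  2 * 4 = 8
  4 * 4 = 6
  8 * 4 = 11
XOR them: 4 XOR 8 XOR 6 XOR 11 = 1.
Result: 15 * 4 = 1 (in Nim).

1


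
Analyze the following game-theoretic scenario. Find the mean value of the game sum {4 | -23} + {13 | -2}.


G1 = {4 | -23}, G2 = {13 | -2}
Each is a switch {a | b} with numbers a > b; its mean value is (a + b)/2, and mean value is additive over game sums: m(G1 + G2) = m(G1) + m(G2).
Mean of G1 = (4 + (-23))/2 = -19/2 = -19/2
Mean of G2 = (13 + (-2))/2 = 11/2 = 11/2
Mean of G1 + G2 = -19/2 + 11/2 = -4

-4


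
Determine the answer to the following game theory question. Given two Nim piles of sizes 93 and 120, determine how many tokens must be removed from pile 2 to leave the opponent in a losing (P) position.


Piles: 93 and 120
Current XOR: 93 XOR 120 = 37 (non-zero, so this is an N-position).
To make the XOR zero, we need to find a move that balances the piles.
For pile 2 (size 120): target = 120 XOR 37 = 93
We reduce pile 2 from 120 to 93.
Tokens removed: 120 - 93 = 27
Verification: 93 XOR 93 = 0

27


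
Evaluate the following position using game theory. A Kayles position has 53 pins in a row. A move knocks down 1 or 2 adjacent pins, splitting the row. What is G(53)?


Kayles: a move removes 1 or 2 adjacent pins from a contiguous row.
Removing pins from a row of k leaves two independent rows (a, b) with a + b = k - 1 (one pin) or a + b = k - 2 (two pins); an end removal gives a = 0.
By Sprague-Grundy, G(k) = mex{ G(a) XOR G(b) } over all these splits. G(0) = 0.
G(1): splits (0,0):0^0=0 -> mex({0}) = 1
G(2): splits (0,1):0^1=1 (0,0):0^0=0 -> mex({0, 1}) = 2
G(3): splits (0,2):0^2=2 (1,1):1^1=0 (0,1):0^1=1 -> mex({0, 1, 2}) = 3
G(4): splits (0,3):0^3=3 (1,2):1^2=3 (0,2):0^2=2 (1,1):1^1=0 -> mex({0, 2, 3}) = 1
G(5): splits (0,4):0^1=1 (1,3):1^3=2 (2,2):2^2=0 (0,3):0^3=3 (1,2):1^2=3 -> mex({0, 1, 2, 3}) = 4
G(6) = mex({0, 1, 2, 4}) = 3
G(7) = mex({0, 1, 3, 4, 5}) = 2
G(8) = mex({0, 2, 3, 5, 6}) = 1
G(9) = mex({0, 1, 2, 3, 6, 7}) = 4
G(10) = mex({0, 1, 3, 4, 5, 7}) = 2
G(11) = mex({0, 1, 2, 3, 4, 5}) = 6
G(12) = mex({0, 1, 2, 3, 5, 6, 7}) = 4
G(13) = mex({0, 2, 3, 4, 6, 7}) = 1
G(14) = mex({0, 1, 4, 5, 6, 7}) = 2
G(15) = mex({0, 1, 2, 3, 4, 5, 6}) = 7
G(16) = mex({0, 2, 3, 5, 6, 7}) = 1
G(17) = mex({0, 1, 2, 3, 5, 6, 7}) = 4
G(18) = mex({0, 1, 2, 4, 5, 6}) = 3
G(19) = mex({0, 1, 3, 4, 5, 7}) = 2
G(20) = mex({0, 2, 3, 4, 5, 6, 7}) = 1
G(21) = mex({0, 1, 2, 3, 5, 6, 7}) = 4
G(22) = mex({0, 1, 2, 3, 4, 5, 7}) = 6
G(23) = mex({0, 1, 2, 3, 4, 5, 6}) = 7
G(24) = mex({0, 1, 2, 3, 5, 6, 7}) = 4
G(25) = mex({0, 2, 3, 4, 6, 7}) = 1
G(26) = mex({0, 1, 3, 4, 5, 6, 7}) = 2
G(27) = mex({0, 1, 2, 3, 4, 5, 6, 7}) = 8
G(28) = mex({0, 1, 2, 3, 4, 6, 7, 8}) = 5
G(29) = mex({0, 1, 2, 3, 5, 6, 7, 8, 9}) = 4
G(30) = mex({0, 1, 2, 3, 4, 5, 6, 9, 10}) = 7
G(31) = mex({0, 1, 3, 4, 5, 7, 10, 11}) = 2
G(32) = mex({0, 2, 3, 4, 5, 6, 7, 9, 11}) = 1
G(33) = mex({0, 1, 2, 3, 4, 5, 6, 7, 9, 12}) = 8
G(34) = mex({0, 1, 2, 3, 4, 5, 7, 8, 11, 12}) = 6
G(35) = mex({0, 1, 2, 3, 4, 5, 6, 8, 9, 10, 11}) = 7
G(36) = mex({0, 1, 2, 3, 5, 6, 7, 9, 10}) = 4
G(37) = mex({0, 2, 3, 4, 6, 7, 9, 10, 11, 12}) = 1
G(38) = mex({0, 1, 3, 4, 5, 6, 7, 9, 10, 11, 12}) = 2
G(39) = mex({0, 1, 2, 4, 5, 6, 7, 9, 10, 12, 14}) = 3
G(40) = mex({0, 2, 3, 4, 6, 7, 11, 12, 14}) = 1
G(41) = mex({0, 1, 2, 3, 5, 6, 7, 9, 10, 11, 12}) = 4
G(42) = mex({0, 1, 2, 3, 4, 5, 6, 9, 10}) = 7
G(43) = mex({0, 1, 3, 4, 5, 7, 9, 10, 12, 15}) = 2
G(44) = mex({0, 2, 3, 4, 5, 6, 7, 9, 10, 12, 15}) = 1
G(45) = mex({0, 1, 2, 3, 4, 5, 6, 7, 9, 10, 12, 14}) = 8
G(46) = mex({0, 1, 3, 4, 5, 7, 8, 11, 12, 14}) = 2
G(47) = mex({0, 1, 2, 3, 4, 5, 6, 8, 9, 10, 11, 12}) = 7
G(48) = mex({0, 1, 2, 3, 5, 6, 7, 9, 10}) = 4
G(49) = mex({0, 2, 3, 4, 6, 7, 9, 10, 11, 12, 15}) = 1
G(50) = mex({0, 1, 4, 5, 6, 7, 9, 11, 12, 14, 15}) = 2
G(51) = mex({0, 1, 2, 3, 4, 5, 6, 7, 9, 12, 14, 15}) = 8
G(52) = mex({0, 2, 3, 4, 5, 6, 7, 8, 11, 12, 15}) = 1
G(53) = mex({0, 1, 2, 3, 5, 6, 7, 8, 9, 10, 11, 12}) = 4
Therefore G(53) = 4.

4


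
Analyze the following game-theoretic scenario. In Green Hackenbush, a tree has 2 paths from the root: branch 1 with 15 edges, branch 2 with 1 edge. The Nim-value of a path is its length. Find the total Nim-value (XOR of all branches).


The tree has 2 branches from the ground vertex.
In Green Hackenbush, the Nim-value of a simple path of length k is k.
Branch 1: length 15, Nim-value = 15
Branch 2: length 1, Nim-value = 1
Total Nim-value = XOR of all branch values:
0 XOR 15 = 15
15 XOR 1 = 14
Nim-value of the tree = 14

14


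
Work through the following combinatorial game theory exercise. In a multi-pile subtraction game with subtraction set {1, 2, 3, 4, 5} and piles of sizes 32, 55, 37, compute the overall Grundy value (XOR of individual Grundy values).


Subtraction set: {1, 2, 3, 4, 5}
For this subtraction set, G(n) = n mod 6 (period = max + 1 = 6).
Pile 1 (size 32): G(32) = 32 mod 6 = 2
Pile 2 (size 55): G(55) = 55 mod 6 = 1
Pile 3 (size 37): G(37) = 37 mod 6 = 1
Total Grundy value = XOR of all: 2 XOR 1 XOR 1 = 2

2
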